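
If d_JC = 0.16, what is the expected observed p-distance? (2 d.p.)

p = (3/4)(1 − e^(−4d/3)) = 0.75 × (1 − e^(-0.213333)) = 0.75 × (1 − 0.807887) = 0.144085.

0.14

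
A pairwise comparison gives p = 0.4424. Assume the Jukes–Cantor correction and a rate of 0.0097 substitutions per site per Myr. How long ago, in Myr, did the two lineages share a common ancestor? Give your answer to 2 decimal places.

d = −(3/4) ln(1 − 4p/3) = −0.75 ln(1 − 0.589867) = −0.75 ln(0.410133)
  = −0.75 × (-0.891274) = 0.668456 substitutions/site.
Under a molecular clock d = 2μt, so t = d/(2μ) = 0.668456 / (2 × 0.0097) = 34.46 Myr.

34.46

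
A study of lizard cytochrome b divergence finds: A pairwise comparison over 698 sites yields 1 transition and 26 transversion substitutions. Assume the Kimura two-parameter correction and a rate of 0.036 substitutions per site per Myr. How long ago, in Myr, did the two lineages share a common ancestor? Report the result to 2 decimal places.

0.55

P = 1/698 ≈ 0.001433 and Q = 26/698 ≈ 0.037249.
Under the Kimura two-parameter model, d = −½ ln(1 − 2P − Q) − ¼ ln(1 − 2Q).
1 − 2P − Q = 0.959885, giving −½ ln(0.959885) = 0.020471.
1 − 2Q = 0.925502, giving −¼ ln(0.925502) = 0.019355.
d = 0.020471 + 0.019355 = 0.039826.
Under a molecular clock d = 2μt, so t = d/(2μ) = 0.039826 / (2 × 0.036) = 0.55 Myr.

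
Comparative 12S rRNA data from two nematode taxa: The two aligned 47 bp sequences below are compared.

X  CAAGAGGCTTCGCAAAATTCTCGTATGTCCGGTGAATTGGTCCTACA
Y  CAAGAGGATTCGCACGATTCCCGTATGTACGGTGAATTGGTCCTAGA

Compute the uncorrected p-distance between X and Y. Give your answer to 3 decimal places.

0.128

The sequences differ at 6 of 47 positions (sites 8, 15, 16, 21, 29, 46).
p = 6/47 = 0.127659… ≈ 0.128 (to 3 d.p.).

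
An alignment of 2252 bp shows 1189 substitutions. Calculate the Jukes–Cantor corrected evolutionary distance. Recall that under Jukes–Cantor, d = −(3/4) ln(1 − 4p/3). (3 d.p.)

p = 1189/2252 ≈ 0.527975.
d = −(3/4) ln(1 − 4p/3) = −0.75 ln(1 − 0.703967) = −0.75 ln(0.296033)
  = −0.75 × (-1.217284) = 0.912963 substitutions/site.

0.913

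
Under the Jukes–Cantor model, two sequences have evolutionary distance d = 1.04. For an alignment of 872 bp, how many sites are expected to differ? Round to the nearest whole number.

Invert JC69: p = (3/4)(1 − e^(−4d/3)) = 0.75 × (1 − e^(-1.386667)) = 0.75 × (1 − 0.249907) = 0.562570.
Expected differing sites = pL ≈ 0.562570 × 872 = 490.56104 ≈ 491.

491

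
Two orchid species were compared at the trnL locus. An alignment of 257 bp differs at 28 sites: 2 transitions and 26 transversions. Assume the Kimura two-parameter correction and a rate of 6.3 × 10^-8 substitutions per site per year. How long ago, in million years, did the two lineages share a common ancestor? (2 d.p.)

0.94

P = 2/257 ≈ 0.007782 and Q = 26/257 ≈ 0.101167.
Under the Kimura two-parameter model, d = −½ ln(1 − 2P − Q) − ¼ ln(1 − 2Q).
1 − 2P − Q = 0.883269, giving −½ ln(0.883269) = 0.062063.
1 − 2Q = 0.797666, giving −¼ ln(0.797666) = 0.056516.
d = 0.062063 + 0.056516 = 0.118579.
Under a molecular clock d = 2μt, so t = d/(2μ) = 0.118579 / (2 × 6.3 × 10^-8) = 0.94 million years.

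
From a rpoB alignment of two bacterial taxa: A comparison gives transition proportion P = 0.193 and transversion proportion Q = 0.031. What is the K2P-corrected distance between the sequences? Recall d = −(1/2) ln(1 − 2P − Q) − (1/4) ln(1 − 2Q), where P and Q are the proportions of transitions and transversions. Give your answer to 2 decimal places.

0.29

Under the Kimura two-parameter model, d = −½ ln(1 − 2P − Q) − ¼ ln(1 − 2Q).
1 − 2P − Q = 0.583, giving −½ ln(0.583) = 0.269784.
1 − 2Q = 0.938, giving −¼ ln(0.938) = 0.016001.
d = 0.269784 + 0.016001 = 0.285785.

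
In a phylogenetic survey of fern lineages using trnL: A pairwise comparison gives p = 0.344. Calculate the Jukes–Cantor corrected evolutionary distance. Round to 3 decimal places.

0.460

d = −(3/4) ln(1 − 4p/3) = −0.75 ln(1 − 0.458667) = −0.75 ln(0.541333)
  = −0.75 × (-0.613721) = 0.460291 substitutions/site.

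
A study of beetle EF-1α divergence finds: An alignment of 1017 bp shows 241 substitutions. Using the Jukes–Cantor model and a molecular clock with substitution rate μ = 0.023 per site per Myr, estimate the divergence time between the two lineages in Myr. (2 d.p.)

p = 241/1017 ≈ 0.236971.
d = −(3/4) ln(1 − 4p/3) = −0.75 ln(1 − 0.315961) = −0.75 ln(0.684039)
  = −0.75 × (-0.379740) = 0.284805 substitutions/site.
Under a molecular clock d = 2μt, so t = d/(2μ) = 0.284805 / (2 × 0.023) = 6.19 Myr.

6.19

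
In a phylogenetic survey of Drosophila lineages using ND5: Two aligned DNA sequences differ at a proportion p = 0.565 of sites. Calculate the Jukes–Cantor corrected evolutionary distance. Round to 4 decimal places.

d = −(3/4) ln(1 − 4p/3) = −0.75 ln(1 − 0.753333) = −0.75 ln(0.246667)
  = −0.75 × (-1.399716) = 1.049787 substitutions/site.

1.0498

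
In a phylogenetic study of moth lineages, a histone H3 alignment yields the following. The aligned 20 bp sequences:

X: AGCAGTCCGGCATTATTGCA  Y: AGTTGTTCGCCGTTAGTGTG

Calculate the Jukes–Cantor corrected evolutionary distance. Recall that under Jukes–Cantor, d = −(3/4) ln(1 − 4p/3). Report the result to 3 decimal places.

The sequences differ at 8 of 20 sites (3, 4, 7, 10, 12, 16, 19, 20), so p = 8/20 = 0.4.
d = −(3/4) ln(1 − 4p/3) = −0.75 ln(1 − 0.533333) = −0.75 ln(0.466667)
  = −0.75 × (-0.762139) = 0.571604 substitutions/site.

0.572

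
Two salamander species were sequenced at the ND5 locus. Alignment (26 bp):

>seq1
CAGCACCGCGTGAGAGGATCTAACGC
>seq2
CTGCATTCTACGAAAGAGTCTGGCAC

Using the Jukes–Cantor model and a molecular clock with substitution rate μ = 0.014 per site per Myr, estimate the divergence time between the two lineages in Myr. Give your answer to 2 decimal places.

The sequences differ at 13 of 26 sites, so p = 13/26 = 0.5.
d = −(3/4) ln(1 − 4p/3) = −0.75 ln(1 − 0.666667) = −0.75 ln(0.333333)
  = −0.75 × (-1.098613) = 0.823960 substitutions/site.
Under a molecular clock d = 2μt, so t = d/(2μ) = 0.823960 / (2 × 0.014) = 29.43 Myr.

29.43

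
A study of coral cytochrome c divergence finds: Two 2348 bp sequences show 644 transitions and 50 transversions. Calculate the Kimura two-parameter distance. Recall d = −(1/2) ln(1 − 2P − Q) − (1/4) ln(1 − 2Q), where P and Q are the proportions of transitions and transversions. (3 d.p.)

0.433

P = 644/2348 ≈ 0.274276 and Q = 50/2348 ≈ 0.021295.
Under the Kimura two-parameter model, d = −½ ln(1 − 2P − Q) − ¼ ln(1 − 2Q).
1 − 2P − Q = 0.430153, giving −½ ln(0.430153) = 0.421807.
1 − 2Q = 0.95741, giving −¼ ln(0.95741) = 0.010881.
d = 0.421807 + 0.010881 = 0.432688.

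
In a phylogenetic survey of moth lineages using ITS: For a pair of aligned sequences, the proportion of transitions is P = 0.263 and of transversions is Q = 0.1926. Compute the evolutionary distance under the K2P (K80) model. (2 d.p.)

0.76

Under the Kimura two-parameter model, d = −½ ln(1 − 2P − Q) − ¼ ln(1 − 2Q).
1 − 2P − Q = 0.2814, giving −½ ln(0.2814) = 0.633989.
1 − 2Q = 0.6148, giving −¼ ln(0.6148) = 0.121615.
d = 0.633989 + 0.121615 = 0.755604.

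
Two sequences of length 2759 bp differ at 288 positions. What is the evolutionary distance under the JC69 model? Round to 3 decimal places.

p = 288/2759 ≈ 0.104386.
d = −(3/4) ln(1 − 4p/3) = −0.75 ln(1 − 0.139181) = −0.75 ln(0.860819)
  = −0.75 × (-0.149871) = 0.112403 substitutions/site.

0.112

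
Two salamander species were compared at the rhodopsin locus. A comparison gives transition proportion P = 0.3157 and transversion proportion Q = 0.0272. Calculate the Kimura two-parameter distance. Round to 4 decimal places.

0.5513

Under the Kimura two-parameter model, d = −½ ln(1 − 2P − Q) − ¼ ln(1 − 2Q).
1 − 2P − Q = 0.3414, giving −½ ln(0.3414) = 0.537350.
1 − 2Q = 0.9456, giving −¼ ln(0.9456) = 0.013984.
d = 0.537350 + 0.013984 = 0.551334.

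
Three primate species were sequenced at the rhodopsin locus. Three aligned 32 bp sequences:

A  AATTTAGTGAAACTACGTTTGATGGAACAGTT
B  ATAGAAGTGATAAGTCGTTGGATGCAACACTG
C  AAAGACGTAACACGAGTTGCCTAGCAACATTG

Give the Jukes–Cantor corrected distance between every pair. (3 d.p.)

A–B: 12/32 sites differ → p = 0.375, d = −0.75 ln(1 − 0.5) = 0.519860 ≈ 0.520.
A–C: 17/32 sites differ → p = 0.53125, d = −0.75 ln(1 − 0.708333) = 0.924107 ≈ 0.924.
B–C: 14/32 sites differ → p = 0.4375, d = −0.75 ln(1 − 0.583333) = 0.656601 ≈ 0.657.

d(A,B) = 0.520, d(A,C) = 0.924, d(B,C) = 0.657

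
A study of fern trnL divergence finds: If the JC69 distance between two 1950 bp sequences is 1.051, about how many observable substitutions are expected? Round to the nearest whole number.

1102

Invert JC69: p = (3/4)(1 − e^(−4d/3)) = 0.75 × (1 − e^(-1.401333)) = 0.75 × (1 − 0.246268) = 0.565299.
Expected differing sites = pL ≈ 0.565299 × 1950 = 1102.33305 ≈ 1102.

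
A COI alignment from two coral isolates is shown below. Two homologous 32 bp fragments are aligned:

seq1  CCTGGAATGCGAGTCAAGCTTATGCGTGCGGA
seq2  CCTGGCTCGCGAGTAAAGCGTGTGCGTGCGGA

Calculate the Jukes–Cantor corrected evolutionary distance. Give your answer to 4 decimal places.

0.2158

The sequences differ at 6 of 32 sites (6, 7, 8, 15, 20, 22), so p = 6/32 = 0.1875.
d = −(3/4) ln(1 − 4p/3) = −0.75 ln(1 − 0.25) = −0.75 ln(0.75)
  = −0.75 × (-0.287682) = 0.215762 substitutions/site.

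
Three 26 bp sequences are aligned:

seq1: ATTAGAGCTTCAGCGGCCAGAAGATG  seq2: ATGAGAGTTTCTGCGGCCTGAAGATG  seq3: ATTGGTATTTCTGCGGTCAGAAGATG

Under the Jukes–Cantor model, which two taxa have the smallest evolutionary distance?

seq1 and seq2

seq1–seq2: 4/26 differ, p = 0.154, d = 0.172.
seq1–seq3: 6/26 differ, p = 0.231, d = 0.276.
seq2–seq3: 6/26 differ, p = 0.231, d = 0.276.
The smallest distance is between seq1 and seq2.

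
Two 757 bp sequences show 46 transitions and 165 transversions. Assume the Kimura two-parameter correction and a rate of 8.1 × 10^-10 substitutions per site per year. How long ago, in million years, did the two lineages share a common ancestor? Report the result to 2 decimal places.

P = 46/757 ≈ 0.060766 and Q = 165/757 ≈ 0.217966.
Under the Kimura two-parameter model, d = −½ ln(1 − 2P − Q) − ¼ ln(1 − 2Q).
1 − 2P − Q = 0.660502, giving −½ ln(0.660502) = 0.207378.
1 − 2Q = 0.564068, giving −¼ ln(0.564068) = 0.143145.
d = 0.207378 + 0.143145 = 0.350523.
Under a molecular clock d = 2μt, so t = d/(2μ) = 0.350523 / (2 × 8.1 × 10^-10) = 216.37 million years.

216.37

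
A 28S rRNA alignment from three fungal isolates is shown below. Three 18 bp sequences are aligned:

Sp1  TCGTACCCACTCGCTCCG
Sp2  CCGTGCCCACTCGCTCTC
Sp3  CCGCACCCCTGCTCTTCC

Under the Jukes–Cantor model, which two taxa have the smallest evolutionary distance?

Sp1–Sp2: 4/18 differ, p = 0.222, d = 0.264.
Sp1–Sp3: 8/18 differ, p = 0.444, d = 0.673.
Sp2–Sp3: 8/18 differ, p = 0.444, d = 0.673.
The smallest distance is between Sp1 and Sp2.

Sp1 and Sp2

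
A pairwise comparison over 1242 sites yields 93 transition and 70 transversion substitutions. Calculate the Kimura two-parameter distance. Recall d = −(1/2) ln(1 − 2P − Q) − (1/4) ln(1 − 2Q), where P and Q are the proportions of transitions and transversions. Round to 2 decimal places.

0.15

P = 93/1242 ≈ 0.074879 and Q = 70/1242 ≈ 0.056361.
Under the Kimura two-parameter model, d = −½ ln(1 − 2P − Q) − ¼ ln(1 − 2Q).
1 − 2P − Q = 0.793881, giving −½ ln(0.793881) = 0.115411.
1 − 2Q = 0.887278, giving −¼ ln(0.887278) = 0.029899.
d = 0.115411 + 0.029899 = 0.145310.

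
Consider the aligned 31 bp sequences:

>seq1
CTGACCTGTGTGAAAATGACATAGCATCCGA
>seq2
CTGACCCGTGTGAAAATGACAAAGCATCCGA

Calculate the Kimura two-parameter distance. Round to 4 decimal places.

0.0676

Of 31 sites, 1 differences are transitions and 1 are transversions, so P = 1/31 ≈ 0.032258 and Q = 1/31 ≈ 0.032258.
Under the Kimura two-parameter model, d = −½ ln(1 − 2P − Q) − ¼ ln(1 − 2Q).
1 − 2P − Q = 0.903226, giving −½ ln(0.903226) = 0.050891.
1 − 2Q = 0.935484, giving −¼ ln(0.935484) = 0.016673.
d = 0.050891 + 0.016673 = 0.067564.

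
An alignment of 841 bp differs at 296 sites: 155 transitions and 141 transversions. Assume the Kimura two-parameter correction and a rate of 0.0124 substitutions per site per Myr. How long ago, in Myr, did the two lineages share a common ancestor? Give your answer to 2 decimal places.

P = 155/841 ≈ 0.184304 and Q = 141/841 ≈ 0.167658.
Under the Kimura two-parameter model, d = −½ ln(1 − 2P − Q) − ¼ ln(1 − 2Q).
1 − 2P − Q = 0.463734, giving −½ ln(0.463734) = 0.384222.
1 − 2Q = 0.664684, giving −¼ ln(0.664684) = 0.102111.
d = 0.384222 + 0.102111 = 0.486333.
Under a molecular clock d = 2μt, so t = d/(2μ) = 0.486333 / (2 × 0.0124) = 19.61 Myr.

19.61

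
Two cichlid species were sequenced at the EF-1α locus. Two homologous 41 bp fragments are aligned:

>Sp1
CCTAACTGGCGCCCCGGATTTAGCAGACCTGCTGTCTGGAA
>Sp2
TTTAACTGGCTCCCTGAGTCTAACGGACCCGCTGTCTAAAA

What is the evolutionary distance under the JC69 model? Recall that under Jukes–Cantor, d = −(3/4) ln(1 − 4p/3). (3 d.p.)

The sequences differ at 12 of 41 sites, so p = 12/41 ≈ 0.292683.
d = −(3/4) ln(1 − 4p/3) = −0.75 ln(1 − 0.390244) = −0.75 ln(0.609756)
  = −0.75 × (-0.494696) = 0.371022 substitutions/site.

0.371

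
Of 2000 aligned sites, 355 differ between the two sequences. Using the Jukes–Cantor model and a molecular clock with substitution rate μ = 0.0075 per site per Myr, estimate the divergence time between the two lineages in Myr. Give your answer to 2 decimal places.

13.50

p = 355/2000 = 0.1775.
d = −(3/4) ln(1 − 4p/3) = −0.75 ln(1 − 0.236667) = −0.75 ln(0.763333)
  = −0.75 × (-0.270061) = 0.202546 substitutions/site.
Under a molecular clock d = 2μt, so t = d/(2μ) = 0.202546 / (2 × 0.0075) = 13.50 Myr.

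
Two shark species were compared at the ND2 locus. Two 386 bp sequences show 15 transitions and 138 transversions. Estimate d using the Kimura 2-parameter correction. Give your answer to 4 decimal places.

0.5995

P = 15/386 ≈ 0.03886 and Q = 138/386 ≈ 0.357513.
Under the Kimura two-parameter model, d = −½ ln(1 − 2P − Q) − ¼ ln(1 − 2Q).
1 − 2P − Q = 0.564767, giving −½ ln(0.564767) = 0.285671.
1 − 2Q = 0.284974, giving −¼ ln(0.284974) = 0.313839.
d = 0.285671 + 0.313839 = 0.599510.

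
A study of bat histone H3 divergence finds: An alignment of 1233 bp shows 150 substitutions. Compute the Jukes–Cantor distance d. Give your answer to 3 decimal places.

0.133

p = 150/1233 ≈ 0.121655.
d = −(3/4) ln(1 − 4p/3) = −0.75 ln(1 − 0.162207) = −0.75 ln(0.837793)
  = −0.75 × (-0.176984) = 0.132738 substitutions/site.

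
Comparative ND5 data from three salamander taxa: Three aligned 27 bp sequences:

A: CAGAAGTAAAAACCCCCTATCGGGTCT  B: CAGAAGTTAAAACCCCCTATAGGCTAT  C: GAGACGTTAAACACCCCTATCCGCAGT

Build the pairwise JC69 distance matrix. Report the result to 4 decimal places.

A–B: 4/27 sites differ → p ≈ 0.148148, d = −0.75 ln(1 − 0.197531) = 0.165047 ≈ 0.1650.
A–C: 9/27 sites differ → p ≈ 0.333333, d = −0.75 ln(1 − 0.444444) = 0.440839 ≈ 0.4408.
B–C: 8/27 sites differ → p ≈ 0.296296, d = −0.75 ln(1 − 0.395061) = 0.376971 ≈ 0.3770.

d(A,B) = 0.1650, d(A,C) = 0.4408, d(B,C) = 0.3770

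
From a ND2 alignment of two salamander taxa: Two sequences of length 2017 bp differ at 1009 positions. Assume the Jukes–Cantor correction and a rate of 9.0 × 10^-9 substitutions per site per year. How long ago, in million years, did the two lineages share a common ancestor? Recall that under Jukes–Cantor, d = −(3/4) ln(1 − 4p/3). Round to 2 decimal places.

45.82

p = 1009/2017 ≈ 0.500248.
d = −(3/4) ln(1 − 4p/3) = −0.75 ln(1 − 0.666997) = −0.75 ln(0.333003)
  = −0.75 × (-1.099604) = 0.824703 substitutions/site.
Under a molecular clock d = 2μt, so t = d/(2μ) = 0.824703 / (2 × 9.0 × 10^-9) = 45.82 million years.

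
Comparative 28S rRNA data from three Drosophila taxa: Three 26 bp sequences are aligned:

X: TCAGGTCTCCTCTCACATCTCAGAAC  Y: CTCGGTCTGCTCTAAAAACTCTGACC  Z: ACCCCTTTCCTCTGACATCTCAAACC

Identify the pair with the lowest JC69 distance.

X and Z

X–Y: 9/26 differ, p = 0.346, d = 0.464.
X–Z: 8/26 differ, p = 0.308, d = 0.396.
Y–Z: 11/26 differ, p = 0.423, d = 0.623.
The smallest distance is between X and Z.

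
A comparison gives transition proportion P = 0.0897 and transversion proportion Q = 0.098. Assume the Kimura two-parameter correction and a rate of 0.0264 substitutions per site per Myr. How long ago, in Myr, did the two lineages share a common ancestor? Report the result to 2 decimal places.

Under the Kimura two-parameter model, d = −½ ln(1 − 2P − Q) − ¼ ln(1 − 2Q).
1 − 2P − Q = 0.7226, giving −½ ln(0.7226) = 0.162450.
1 − 2Q = 0.804, giving −¼ ln(0.804) = 0.054539.
d = 0.162450 + 0.054539 = 0.216989.
Under a molecular clock d = 2μt, so t = d/(2μ) = 0.216989 / (2 × 0.0264) = 4.11 Myr.

4.11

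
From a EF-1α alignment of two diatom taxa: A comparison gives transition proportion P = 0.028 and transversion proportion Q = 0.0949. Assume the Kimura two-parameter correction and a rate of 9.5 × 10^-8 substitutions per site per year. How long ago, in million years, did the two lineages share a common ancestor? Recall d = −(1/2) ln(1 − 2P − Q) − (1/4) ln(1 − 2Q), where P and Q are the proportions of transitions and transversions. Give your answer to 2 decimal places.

0.71

Under the Kimura two-parameter model, d = −½ ln(1 − 2P − Q) − ¼ ln(1 − 2Q).
1 − 2P − Q = 0.8491, giving −½ ln(0.8491) = 0.081789.
1 − 2Q = 0.8102, giving −¼ ln(0.8102) = 0.052619.
d = 0.081789 + 0.052619 = 0.134408.
Under a molecular clock d = 2μt, so t = d/(2μ) = 0.134408 / (2 × 9.5 × 10^-8) = 0.71 million years.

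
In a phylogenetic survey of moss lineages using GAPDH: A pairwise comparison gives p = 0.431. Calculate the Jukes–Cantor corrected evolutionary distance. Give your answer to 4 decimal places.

d = −(3/4) ln(1 − 4p/3) = −0.75 ln(1 − 0.574667) = −0.75 ln(0.425333)
  = −0.75 × (-0.854883) = 0.641162 substitutions/site.

0.6412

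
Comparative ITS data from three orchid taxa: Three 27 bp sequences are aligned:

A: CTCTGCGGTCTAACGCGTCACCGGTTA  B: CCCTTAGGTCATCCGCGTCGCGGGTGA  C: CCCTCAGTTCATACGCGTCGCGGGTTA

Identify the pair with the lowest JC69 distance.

A–B: 9/27 differ, p = 0.333, d = 0.441.
A–C: 8/27 differ, p = 0.296, d = 0.377.
B–C: 4/27 differ, p = 0.148, d = 0.165.
The smallest distance is between B and C.

B and C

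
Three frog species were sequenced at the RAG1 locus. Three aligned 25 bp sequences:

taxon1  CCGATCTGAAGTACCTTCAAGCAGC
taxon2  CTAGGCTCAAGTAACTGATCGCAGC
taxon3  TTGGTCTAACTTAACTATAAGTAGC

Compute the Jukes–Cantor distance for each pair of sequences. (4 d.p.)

taxon1–taxon2: 10/25 sites differ → p = 0.4, d = −0.75 ln(1 − 0.533333) = 0.571605 ≈ 0.5716.
taxon1–taxon3: 10/25 sites differ → p = 0.4, d = −0.75 ln(1 − 0.533333) = 0.571605 ≈ 0.5716.
taxon2–taxon3: 11/25 sites differ → p = 0.44, d = −0.75 ln(1 − 0.586667) = 0.662626 ≈ 0.6626.

d(taxon1,taxon2) = 0.5716, d(taxon1,taxon3) = 0.5716, d(taxon2,taxon3) = 0.6626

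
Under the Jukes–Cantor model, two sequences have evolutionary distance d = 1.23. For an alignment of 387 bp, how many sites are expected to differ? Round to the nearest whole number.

Invert JC69: p = (3/4)(1 − e^(−4d/3)) = 0.75 × (1 − e^(-1.64)) = 0.75 × (1 − 0.193980) = 0.604515.
Expected differing sites = pL ≈ 0.604515 × 387 = 233.947305 ≈ 234.

234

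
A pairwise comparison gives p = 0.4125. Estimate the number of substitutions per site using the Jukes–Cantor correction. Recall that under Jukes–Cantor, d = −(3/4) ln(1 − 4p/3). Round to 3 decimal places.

0.599

d = −(3/4) ln(1 − 4p/3) = −0.75 ln(1 − 0.55) = −0.75 ln(0.45)
  = −0.75 × (-0.798508) = 0.598881 substitutions/site.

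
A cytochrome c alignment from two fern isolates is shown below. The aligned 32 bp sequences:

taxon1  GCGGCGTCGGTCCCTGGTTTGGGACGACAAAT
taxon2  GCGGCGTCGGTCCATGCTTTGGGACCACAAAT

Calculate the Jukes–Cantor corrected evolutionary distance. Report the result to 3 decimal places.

The sequences differ at 3 of 32 sites (14, 17, 26), so p = 3/32 = 0.09375.
d = −(3/4) ln(1 − 4p/3) = −0.75 ln(1 − 0.125) = −0.75 ln(0.875)
  = −0.75 × (-0.133531) = 0.100148 substitutions/site.

0.100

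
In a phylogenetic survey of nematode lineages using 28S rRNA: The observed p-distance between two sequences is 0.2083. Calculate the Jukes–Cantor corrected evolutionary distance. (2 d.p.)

0.24

d = −(3/4) ln(1 − 4p/3) = −0.75 ln(1 − 0.277733) = −0.75 ln(0.722267)
  = −0.75 × (-0.325360) = 0.244020 substitutions/site.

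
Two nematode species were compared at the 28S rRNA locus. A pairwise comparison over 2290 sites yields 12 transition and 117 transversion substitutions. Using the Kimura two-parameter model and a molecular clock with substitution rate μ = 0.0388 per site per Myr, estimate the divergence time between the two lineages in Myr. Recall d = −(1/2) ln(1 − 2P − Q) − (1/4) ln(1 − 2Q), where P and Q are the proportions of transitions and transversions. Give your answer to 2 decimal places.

P = 12/2290 ≈ 0.00524 and Q = 117/2290 ≈ 0.051092.
Under the Kimura two-parameter model, d = −½ ln(1 − 2P − Q) − ¼ ln(1 − 2Q).
1 − 2P − Q = 0.938428, giving −½ ln(0.938428) = 0.031775.
1 − 2Q = 0.897816, giving −¼ ln(0.897816) = 0.026948.
d = 0.031775 + 0.026948 = 0.058723.
Under a molecular clock d = 2μt, so t = d/(2μ) = 0.058723 / (2 × 0.0388) = 0.76 Myr.

0.76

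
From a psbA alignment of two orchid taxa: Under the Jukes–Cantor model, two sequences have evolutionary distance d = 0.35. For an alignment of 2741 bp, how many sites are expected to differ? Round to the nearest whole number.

Invert JC69: p = (3/4)(1 − e^(−4d/3)) = 0.75 × (1 − e^(-0.466667)) = 0.75 × (1 − 0.627089) = 0.279683.
Expected differing sites = pL ≈ 0.279683 × 2741 = 766.611103 ≈ 767.

767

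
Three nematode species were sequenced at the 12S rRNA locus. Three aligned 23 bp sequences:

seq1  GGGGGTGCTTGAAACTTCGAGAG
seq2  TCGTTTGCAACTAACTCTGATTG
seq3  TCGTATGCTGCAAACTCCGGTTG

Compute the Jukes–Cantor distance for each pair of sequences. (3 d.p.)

d(seq1,seq2) = 0.892, d(seq1,seq3) = 0.650, d(seq2,seq3) = 0.321

seq1–seq2: 12/23 sites differ → p ≈ 0.521739, d = −0.75 ln(1 − 0.695652) = 0.892188 ≈ 0.892.
seq1–seq3: 10/23 sites differ → p ≈ 0.434783, d = −0.75 ln(1 − 0.579711) = 0.650110 ≈ 0.650.
seq2–seq3: 6/23 sites differ → p ≈ 0.26087, d = −0.75 ln(1 − 0.347827) = 0.320584 ≈ 0.321.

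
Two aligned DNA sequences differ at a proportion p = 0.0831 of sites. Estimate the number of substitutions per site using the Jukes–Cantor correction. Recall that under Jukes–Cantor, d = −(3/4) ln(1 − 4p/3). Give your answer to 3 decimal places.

d = −(3/4) ln(1 − 4p/3) = −0.75 ln(1 − 0.1108) = −0.75 ln(0.8892)
  = −0.75 × (-0.117433) = 0.088075 substitutions/site.

0.088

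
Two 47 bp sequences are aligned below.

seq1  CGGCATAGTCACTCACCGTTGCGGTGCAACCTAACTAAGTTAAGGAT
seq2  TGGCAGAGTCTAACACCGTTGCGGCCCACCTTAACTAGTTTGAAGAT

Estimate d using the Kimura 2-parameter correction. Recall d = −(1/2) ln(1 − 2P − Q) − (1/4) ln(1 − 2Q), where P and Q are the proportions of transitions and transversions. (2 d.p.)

0.35

Of 47 sites, 6 differences are transitions and 7 are transversions, so P = 6/47 ≈ 0.12766 and Q = 7/47 ≈ 0.148936.
Under the Kimura two-parameter model, d = −½ ln(1 − 2P − Q) − ¼ ln(1 − 2Q).
1 − 2P − Q = 0.595744, giving −½ ln(0.595744) = 0.258972.
1 − 2Q = 0.702128, giving −¼ ln(0.702128) = 0.088410.
d = 0.258972 + 0.088410 = 0.347382.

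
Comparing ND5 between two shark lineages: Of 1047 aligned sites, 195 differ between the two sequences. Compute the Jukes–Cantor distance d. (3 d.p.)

p = 195/1047 ≈ 0.186246.
d = −(3/4) ln(1 − 4p/3) = −0.75 ln(1 − 0.248328) = −0.75 ln(0.751672)
  = −0.75 × (-0.285455) = 0.214091 substitutions/site.

0.214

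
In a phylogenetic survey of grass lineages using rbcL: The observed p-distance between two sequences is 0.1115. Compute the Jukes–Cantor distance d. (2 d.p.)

d = −(3/4) ln(1 − 4p/3) = −0.75 ln(1 − 0.148667) = −0.75 ln(0.851333)
  = −0.75 × (-0.160952) = 0.120714 substitutions/site.

0.12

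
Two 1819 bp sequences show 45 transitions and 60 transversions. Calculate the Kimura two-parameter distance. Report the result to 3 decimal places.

P = 45/1819 ≈ 0.024739 and Q = 60/1819 ≈ 0.032985.
Under the Kimura two-parameter model, d = −½ ln(1 − 2P − Q) − ¼ ln(1 − 2Q).
1 − 2P − Q = 0.917537, giving −½ ln(0.917537) = 0.043031.
1 − 2Q = 0.93403, giving −¼ ln(0.93403) = 0.017062.
d = 0.043031 + 0.017062 = 0.060093.

0.060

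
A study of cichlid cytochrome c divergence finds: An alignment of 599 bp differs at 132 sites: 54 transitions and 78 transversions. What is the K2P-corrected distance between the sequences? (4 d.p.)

P = 54/599 ≈ 0.09015 and Q = 78/599 ≈ 0.130217.
Under the Kimura two-parameter model, d = −½ ln(1 − 2P − Q) − ¼ ln(1 − 2Q).
1 − 2P − Q = 0.689483, giving −½ ln(0.689483) = 0.185907.
1 − 2Q = 0.739566, giving −¼ ln(0.739566) = 0.075423.
d = 0.185907 + 0.075423 = 0.261330.

0.2613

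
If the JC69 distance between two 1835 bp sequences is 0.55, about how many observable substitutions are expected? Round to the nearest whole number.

Invert JC69: p = (3/4)(1 − e^(−4d/3)) = 0.75 × (1 − e^(-0.733333)) = 0.75 × (1 − 0.480305) = 0.389771.
Expected differing sites = pL ≈ 0.389771 × 1835 = 715.229785 ≈ 715.

715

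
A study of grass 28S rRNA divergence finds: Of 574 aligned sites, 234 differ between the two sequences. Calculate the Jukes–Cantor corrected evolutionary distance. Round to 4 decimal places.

0.5882

p = 234/574 ≈ 0.407666.
d = −(3/4) ln(1 − 4p/3) = −0.75 ln(1 − 0.543555) = −0.75 ln(0.456445)
  = −0.75 × (-0.784287) = 0.588215 substitutions/site.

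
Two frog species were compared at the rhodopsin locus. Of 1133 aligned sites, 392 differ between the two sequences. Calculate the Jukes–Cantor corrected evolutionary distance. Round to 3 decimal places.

0.464

p = 392/1133 ≈ 0.345984.
d = −(3/4) ln(1 − 4p/3) = −0.75 ln(1 − 0.461312) = −0.75 ln(0.538688)
  = −0.75 × (-0.618619) = 0.463964 substitutions/site.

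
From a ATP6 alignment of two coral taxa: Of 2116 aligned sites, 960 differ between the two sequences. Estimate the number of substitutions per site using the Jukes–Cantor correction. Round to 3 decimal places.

p = 960/2116 ≈ 0.453686.
d = −(3/4) ln(1 − 4p/3) = −0.75 ln(1 − 0.604915) = −0.75 ln(0.395085)
  = −0.75 × (-0.928654) = 0.696491 substitutions/site.

0.696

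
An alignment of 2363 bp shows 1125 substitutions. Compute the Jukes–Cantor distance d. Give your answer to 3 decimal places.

0.755

p = 1125/2363 ≈ 0.47609.
d = −(3/4) ln(1 − 4p/3) = −0.75 ln(1 − 0.634787) = −0.75 ln(0.365213)
  = −0.75 × (-1.007275) = 0.755456 substitutions/site.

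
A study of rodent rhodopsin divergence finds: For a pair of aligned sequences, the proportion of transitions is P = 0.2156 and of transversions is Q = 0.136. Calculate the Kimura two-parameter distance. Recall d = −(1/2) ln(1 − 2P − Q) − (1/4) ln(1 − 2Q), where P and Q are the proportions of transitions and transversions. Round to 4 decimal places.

0.4981

Under the Kimura two-parameter model, d = −½ ln(1 − 2P − Q) − ¼ ln(1 − 2Q).
1 − 2P − Q = 0.4328, giving −½ ln(0.4328) = 0.418740.
1 − 2Q = 0.728, giving −¼ ln(0.728) = 0.079364.
d = 0.418740 + 0.079364 = 0.498104.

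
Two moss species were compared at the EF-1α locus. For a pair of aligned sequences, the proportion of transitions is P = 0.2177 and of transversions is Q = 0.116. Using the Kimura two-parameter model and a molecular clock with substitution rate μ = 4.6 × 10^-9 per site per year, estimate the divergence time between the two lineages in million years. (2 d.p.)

50.74

Under the Kimura two-parameter model, d = −½ ln(1 − 2P − Q) − ¼ ln(1 − 2Q).
1 − 2P − Q = 0.4486, giving −½ ln(0.4486) = 0.400812.
1 − 2Q = 0.768, giving −¼ ln(0.768) = 0.065991.
d = 0.400812 + 0.065991 = 0.466803.
Under a molecular clock d = 2μt, so t = d/(2μ) = 0.466803 / (2 × 4.6 × 10^-9) = 50.74 million years.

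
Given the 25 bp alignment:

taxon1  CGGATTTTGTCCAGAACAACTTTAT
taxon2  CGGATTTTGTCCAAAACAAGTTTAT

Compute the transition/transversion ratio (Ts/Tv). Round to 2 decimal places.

Transitions are A↔G and C↔T; transversions are all other mismatches.
Transitions: 1. Transversions: 1.
R = 1/1 = 1.00.

1.00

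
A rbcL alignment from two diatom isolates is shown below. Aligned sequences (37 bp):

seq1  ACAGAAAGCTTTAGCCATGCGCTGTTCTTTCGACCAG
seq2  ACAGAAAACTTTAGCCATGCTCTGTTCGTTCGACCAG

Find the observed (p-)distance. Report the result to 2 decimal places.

The sequences differ at 3 of 37 positions (sites 8, 21, 28).
p = 3/37 = 0.081081… ≈ 0.08 (to 2 d.p.).

0.08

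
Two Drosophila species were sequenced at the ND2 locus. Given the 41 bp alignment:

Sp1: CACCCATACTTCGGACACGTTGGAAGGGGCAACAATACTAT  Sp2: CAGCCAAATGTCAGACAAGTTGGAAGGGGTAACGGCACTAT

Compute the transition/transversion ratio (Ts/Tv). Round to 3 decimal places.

Transitions are A↔G and C↔T; transversions are all other mismatches.
Transitions: 6. Transversions: 4.
R = 6/4 = 1.500.

1.500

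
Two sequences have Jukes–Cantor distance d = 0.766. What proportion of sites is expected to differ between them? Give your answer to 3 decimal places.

0.480

p = (3/4)(1 − e^(−4d/3)) = 0.75 × (1 − e^(-1.021333)) = 0.75 × (1 − 0.360115) = 0.479914.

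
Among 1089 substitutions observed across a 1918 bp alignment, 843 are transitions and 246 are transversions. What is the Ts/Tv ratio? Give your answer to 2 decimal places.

3.43

R = 843/246 = 3.426829… ≈ 3.43 (to 2 d.p.).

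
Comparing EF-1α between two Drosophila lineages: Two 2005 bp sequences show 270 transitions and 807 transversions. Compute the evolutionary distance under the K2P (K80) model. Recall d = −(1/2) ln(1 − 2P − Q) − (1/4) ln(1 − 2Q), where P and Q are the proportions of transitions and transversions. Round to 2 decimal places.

P = 270/2005 ≈ 0.134663 and Q = 807/2005 ≈ 0.402494.
Under the Kimura two-parameter model, d = −½ ln(1 − 2P − Q) − ¼ ln(1 − 2Q).
1 − 2P − Q = 0.32818, giving −½ ln(0.32818) = 0.557097.
1 − 2Q = 0.195012, giving −¼ ln(0.195012) = 0.408674.
d = 0.557097 + 0.408674 = 0.965771.

0.97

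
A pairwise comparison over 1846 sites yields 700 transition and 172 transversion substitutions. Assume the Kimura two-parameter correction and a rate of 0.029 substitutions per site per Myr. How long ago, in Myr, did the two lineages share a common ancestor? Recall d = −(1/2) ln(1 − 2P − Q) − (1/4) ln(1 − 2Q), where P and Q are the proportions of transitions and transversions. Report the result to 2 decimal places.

P = 700/1846 ≈ 0.379198 and Q = 172/1846 ≈ 0.093174.
Under the Kimura two-parameter model, d = −½ ln(1 − 2P − Q) − ¼ ln(1 − 2Q).
1 − 2P − Q = 0.14843, giving −½ ln(0.14843) = 0.953821.
1 − 2Q = 0.813652, giving −¼ ln(0.813652) = 0.051556.
d = 0.953821 + 0.051556 = 1.005377.
Under a molecular clock d = 2μt, so t = d/(2μ) = 1.005377 / (2 × 0.029) = 17.33 Myr.

17.33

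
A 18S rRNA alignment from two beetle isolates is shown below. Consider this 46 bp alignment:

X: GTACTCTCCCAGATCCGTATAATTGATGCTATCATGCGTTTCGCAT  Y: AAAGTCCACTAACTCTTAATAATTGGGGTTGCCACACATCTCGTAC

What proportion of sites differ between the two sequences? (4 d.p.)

The sequences differ at 22 of 46 positions.
p = 22/46 = 0.478260… ≈ 0.4783 (to 4 d.p.).

0.4783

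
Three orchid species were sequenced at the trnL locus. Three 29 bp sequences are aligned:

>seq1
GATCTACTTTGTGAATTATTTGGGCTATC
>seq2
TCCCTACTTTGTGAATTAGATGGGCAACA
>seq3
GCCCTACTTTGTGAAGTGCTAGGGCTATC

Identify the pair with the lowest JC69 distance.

seq1 and seq3

seq1–seq2: 8/29 differ, p = 0.276, d = 0.344.
seq1–seq3: 6/29 differ, p = 0.207, d = 0.242.
seq2–seq3: 9/29 differ, p = 0.310, d = 0.401.
The smallest distance is between seq1 and seq3.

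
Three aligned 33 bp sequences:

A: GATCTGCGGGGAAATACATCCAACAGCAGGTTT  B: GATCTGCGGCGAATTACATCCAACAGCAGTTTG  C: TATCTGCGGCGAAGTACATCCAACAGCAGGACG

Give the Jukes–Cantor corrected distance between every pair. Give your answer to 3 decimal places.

d(A,B) = 0.132, d(A,C) = 0.208, d(B,C) = 0.169

A–B: 4/33 sites differ → p ≈ 0.121212, d = −0.75 ln(1 − 0.161616) = 0.132209 ≈ 0.132.
A–C: 6/33 sites differ → p ≈ 0.181818, d = −0.75 ln(1 − 0.242424) = 0.208224 ≈ 0.208.
B–C: 5/33 sites differ → p ≈ 0.151515, d = −0.75 ln(1 − 0.20202) = 0.169254 ≈ 0.169.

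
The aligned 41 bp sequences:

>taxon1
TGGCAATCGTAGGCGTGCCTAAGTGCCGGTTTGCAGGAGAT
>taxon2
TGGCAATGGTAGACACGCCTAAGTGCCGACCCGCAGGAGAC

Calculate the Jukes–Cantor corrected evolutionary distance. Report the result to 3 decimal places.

The sequences differ at 9 of 41 sites (8, 13, 15, 16, 29, 30, 31, 32, 41), so p = 9/41 ≈ 0.219512.
d = −(3/4) ln(1 − 4p/3) = −0.75 ln(1 − 0.292683) = −0.75 ln(0.707317)
  = −0.75 × (-0.346276) = 0.259707 substitutions/site.

0.260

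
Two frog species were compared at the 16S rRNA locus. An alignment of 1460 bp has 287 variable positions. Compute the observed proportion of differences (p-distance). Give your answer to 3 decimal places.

0.197

p = 287/1460 = 0.196575… ≈ 0.197 (to 3 d.p.).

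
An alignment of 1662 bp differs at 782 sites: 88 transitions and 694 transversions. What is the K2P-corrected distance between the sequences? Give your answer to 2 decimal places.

P = 88/1662 ≈ 0.052948 and Q = 694/1662 ≈ 0.417569.
Under the Kimura two-parameter model, d = −½ ln(1 − 2P − Q) − ¼ ln(1 − 2Q).
1 − 2P − Q = 0.476535, giving −½ ln(0.476535) = 0.370607.
1 − 2Q = 0.164862, giving −¼ ln(0.164862) = 0.450662.
d = 0.370607 + 0.450662 = 0.821269.

0.82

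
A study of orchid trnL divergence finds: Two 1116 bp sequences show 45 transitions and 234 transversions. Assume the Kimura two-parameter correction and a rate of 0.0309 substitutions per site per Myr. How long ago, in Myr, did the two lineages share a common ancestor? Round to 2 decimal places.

4.97

P = 45/1116 ≈ 0.040323 and Q = 234/1116 ≈ 0.209677.
Under the Kimura two-parameter model, d = −½ ln(1 − 2P − Q) − ¼ ln(1 − 2Q).
1 − 2P − Q = 0.709677, giving −½ ln(0.709677) = 0.171473.
1 − 2Q = 0.580646, giving −¼ ln(0.580646) = 0.135904.
d = 0.171473 + 0.135904 = 0.307377.
Under a molecular clock d = 2μt, so t = d/(2μ) = 0.307377 / (2 × 0.0309) = 4.97 Myr.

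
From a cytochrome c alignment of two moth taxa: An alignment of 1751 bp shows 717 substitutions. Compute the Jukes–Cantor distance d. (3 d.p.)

p = 717/1751 ≈ 0.40948.
d = −(3/4) ln(1 − 4p/3) = −0.75 ln(1 − 0.545973) = −0.75 ln(0.454027)
  = −0.75 × (-0.789599) = 0.592199 substitutions/site.

0.592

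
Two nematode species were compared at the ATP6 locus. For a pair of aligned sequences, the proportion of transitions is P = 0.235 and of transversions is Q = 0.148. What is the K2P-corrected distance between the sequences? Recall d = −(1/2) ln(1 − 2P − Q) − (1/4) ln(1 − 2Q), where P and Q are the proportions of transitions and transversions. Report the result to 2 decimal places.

Under the Kimura two-parameter model, d = −½ ln(1 − 2P − Q) − ¼ ln(1 − 2Q).
1 − 2P − Q = 0.382, giving −½ ln(0.382) = 0.481167.
1 − 2Q = 0.704, giving −¼ ln(0.704) = 0.087744.
d = 0.481167 + 0.087744 = 0.568911.

0.57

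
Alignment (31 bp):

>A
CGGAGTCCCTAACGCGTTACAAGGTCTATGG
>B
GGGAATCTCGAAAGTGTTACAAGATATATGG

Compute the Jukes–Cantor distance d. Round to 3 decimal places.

0.316

The sequences differ at 8 of 31 sites (1, 5, 8, 10, 13, 15, 24, 26), so p = 8/31 ≈ 0.258065.
d = −(3/4) ln(1 − 4p/3) = −0.75 ln(1 − 0.344087) = −0.75 ln(0.655913)
  = −0.75 × (-0.421727) = 0.316295 substitutions/site.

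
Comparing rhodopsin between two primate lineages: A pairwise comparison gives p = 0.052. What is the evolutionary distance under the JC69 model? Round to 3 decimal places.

d = −(3/4) ln(1 − 4p/3) = −0.75 ln(1 − 0.069333) = −0.75 ln(0.930667)
  = −0.75 × (-0.071854) = 0.053891 substitutions/site.

0.054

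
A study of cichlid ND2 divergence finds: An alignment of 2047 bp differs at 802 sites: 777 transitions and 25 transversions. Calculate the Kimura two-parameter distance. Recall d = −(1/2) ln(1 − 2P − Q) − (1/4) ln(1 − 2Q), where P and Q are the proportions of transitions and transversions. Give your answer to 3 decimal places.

P = 777/2047 ≈ 0.37958 and Q = 25/2047 ≈ 0.012213.
Under the Kimura two-parameter model, d = −½ ln(1 − 2P − Q) − ¼ ln(1 − 2Q).
1 − 2P − Q = 0.228627, giving −½ ln(0.228627) = 0.737832.
1 − 2Q = 0.975574, giving −¼ ln(0.975574) = 0.006182.
d = 0.737832 + 0.006182 = 0.744014.

0.744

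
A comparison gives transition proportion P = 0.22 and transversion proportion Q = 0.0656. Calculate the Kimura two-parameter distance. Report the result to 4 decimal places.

Under the Kimura two-parameter model, d = −½ ln(1 − 2P − Q) − ¼ ln(1 − 2Q).
1 − 2P − Q = 0.4944, giving −½ ln(0.4944) = 0.352205.
1 − 2Q = 0.8688, giving −¼ ln(0.8688) = 0.035161.
d = 0.352205 + 0.035161 = 0.387366.

0.3874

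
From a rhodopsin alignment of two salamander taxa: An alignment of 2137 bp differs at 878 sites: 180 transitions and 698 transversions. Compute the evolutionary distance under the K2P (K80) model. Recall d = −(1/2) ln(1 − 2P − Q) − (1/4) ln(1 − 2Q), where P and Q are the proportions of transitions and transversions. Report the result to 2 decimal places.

P = 180/2137 ≈ 0.08423 and Q = 698/2137 ≈ 0.326626.
Under the Kimura two-parameter model, d = −½ ln(1 − 2P − Q) − ¼ ln(1 − 2Q).
1 − 2P − Q = 0.504914, giving −½ ln(0.504914) = 0.341684.
1 − 2Q = 0.346748, giving −¼ ln(0.346748) = 0.264789.
d = 0.341684 + 0.264789 = 0.606473.

0.61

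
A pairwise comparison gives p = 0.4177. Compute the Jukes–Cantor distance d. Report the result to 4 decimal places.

0.6105

d = −(3/4) ln(1 − 4p/3) = −0.75 ln(1 − 0.556933) = −0.75 ln(0.443067)
  = −0.75 × (-0.814034) = 0.610526 substitutions/site.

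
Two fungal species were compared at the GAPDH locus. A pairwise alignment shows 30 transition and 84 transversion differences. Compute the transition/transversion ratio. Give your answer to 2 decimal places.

R = 30/84 = 0.357142… ≈ 0.36 (to 2 d.p.).

0.36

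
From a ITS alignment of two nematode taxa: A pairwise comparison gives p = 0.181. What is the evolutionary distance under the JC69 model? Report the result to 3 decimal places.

0.207

d = −(3/4) ln(1 − 4p/3) = −0.75 ln(1 − 0.241333) = −0.75 ln(0.758667)
  = −0.75 × (-0.276192) = 0.207144 substitutions/site.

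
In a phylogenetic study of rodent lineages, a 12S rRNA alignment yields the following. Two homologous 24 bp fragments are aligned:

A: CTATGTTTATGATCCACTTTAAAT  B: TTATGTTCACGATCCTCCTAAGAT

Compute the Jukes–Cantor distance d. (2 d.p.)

The sequences differ at 7 of 24 sites (1, 8, 10, 16, 18, 20, 22), so p = 7/24 ≈ 0.291667.
d = −(3/4) ln(1 − 4p/3) = −0.75 ln(1 − 0.388889) = −0.75 ln(0.611111)
  = −0.75 × (-0.492477) = 0.369358 substitutions/site.

0.37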